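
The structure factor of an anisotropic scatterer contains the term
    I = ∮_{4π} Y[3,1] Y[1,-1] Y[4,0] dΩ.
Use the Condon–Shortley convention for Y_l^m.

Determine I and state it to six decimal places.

m-sum 0 ✓  L=8 even ✓  2≤4≤4 ✓
Π(2lᵢ+1) = 7×3×9 = 189
triangle coeff Δ(3,1,4) = 1/252
Σ_t [0,0]: t=0:+1/36 = 1/36
(3j)²=4/63 [(3 1 4; 0 0 0)], sign=+1
Σ_t [0,0]: t=0:+1/96 = 1/96
(3j)²=1/42 [(3 1 4; 1 -1 0)], sign=+1
⇒ 4πI² = 2/7
I = (+1)√(2/7/(4π)) = 0.15078601

0.150786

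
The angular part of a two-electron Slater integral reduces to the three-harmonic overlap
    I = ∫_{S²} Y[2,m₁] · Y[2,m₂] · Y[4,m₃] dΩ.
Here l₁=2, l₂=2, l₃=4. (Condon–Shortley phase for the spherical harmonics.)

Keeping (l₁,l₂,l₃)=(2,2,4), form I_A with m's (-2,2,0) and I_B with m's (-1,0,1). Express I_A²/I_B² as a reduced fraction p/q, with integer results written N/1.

l's match ⇒ only the (l;m) 3-j factors differ between A and B.
A: triangle coeff Δ(2,2,4) = 1/630; Σ_t [0,0]: t=0:+1/576 = 1/576; (3j)²=1/630 [(2 2 4; -2 2 0)], sign=+1
B: triangle coeff Δ(2,2,4) = 1/630; Σ_t [0,0]: t=0:+1/24 = 1/24; (3j)²=1/21 [(2 2 4; -1 0 1)], sign=-1
I_A²/I_B² = (1/630)/(1/21) = 1/30

1/30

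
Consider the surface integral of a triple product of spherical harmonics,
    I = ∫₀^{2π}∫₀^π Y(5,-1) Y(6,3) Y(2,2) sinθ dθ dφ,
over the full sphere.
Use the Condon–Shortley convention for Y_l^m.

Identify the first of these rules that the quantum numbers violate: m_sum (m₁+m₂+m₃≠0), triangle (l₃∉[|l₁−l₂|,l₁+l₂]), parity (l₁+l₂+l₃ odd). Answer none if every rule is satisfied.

m₁+m₂+m₃ = -1 + 3 + 2 = 4  ✗
triangle: |5−6|=1 ≤ l₃=2 ≤ 5+6=11
parity: l₁+l₂+l₃ = 13 is odd

m_sum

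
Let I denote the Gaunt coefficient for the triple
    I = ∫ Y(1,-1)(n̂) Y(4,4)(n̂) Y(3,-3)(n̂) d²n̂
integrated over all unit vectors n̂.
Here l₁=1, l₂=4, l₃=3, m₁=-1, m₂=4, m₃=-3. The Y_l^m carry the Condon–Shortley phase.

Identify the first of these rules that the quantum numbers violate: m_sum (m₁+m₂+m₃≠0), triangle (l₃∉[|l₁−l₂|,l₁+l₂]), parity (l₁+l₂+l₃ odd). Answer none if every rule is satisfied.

m₁+m₂+m₃ = -1 + 4 − 3 = 0  ✓
triangle: |1−4|=3 ≤ l₃=3 ≤ 1+4=5  ✓
parity: l₁+l₂+l₃ = 8 is even  ✓

none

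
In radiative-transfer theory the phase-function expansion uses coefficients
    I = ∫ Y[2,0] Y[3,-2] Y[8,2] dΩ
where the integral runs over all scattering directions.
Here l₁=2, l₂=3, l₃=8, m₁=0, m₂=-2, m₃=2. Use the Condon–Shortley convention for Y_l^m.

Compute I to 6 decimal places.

|2−3|≤8≤2+3 violated ⇒ I = 0

0.000000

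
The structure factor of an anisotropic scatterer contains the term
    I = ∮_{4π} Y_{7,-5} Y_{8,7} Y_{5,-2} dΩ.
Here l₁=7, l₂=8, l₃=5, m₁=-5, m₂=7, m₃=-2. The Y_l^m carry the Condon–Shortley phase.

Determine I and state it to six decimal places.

0.018143

m-sum 0 ✓  L=20 even ✓  1≤5≤15 ✓
Π(2lᵢ+1) = 15×17×11 = 2805
triangle coeff Δ(7,8,5) = 1/814773960
Σ_t [3,7]: t=3:−1/87091200 t=4:+1/4976640 t=5:−1/2073600 t=6:+1/4976640 t=7:−1/87091200 = -1/9676800
(3j)²=360/46189 [(7 8 5; 0 0 0)], sign=+1
Σ_t [9,10]: t=9:−1/1567641600 t=10:+1/1741824000 = -1/15676416000
(3j)²=11/58140 [(7 8 5; -5 7 -2)], sign=+1
⇒ 4πI² = 330/79781
I = (+1)√(330/79781/(4π)) = 0.01814272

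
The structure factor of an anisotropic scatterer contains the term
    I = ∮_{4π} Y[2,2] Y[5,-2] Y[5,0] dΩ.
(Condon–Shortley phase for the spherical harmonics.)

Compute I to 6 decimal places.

m-sum 0 ✓  L=12 even ✓  3≤5≤7 ✓
Π(2lᵢ+1) = 5×11×11 = 605
triangle coeff Δ(2,5,5) = 1/38610
Σ_t [0,2]: t=0:+1/2880 t=1:−1/576 t=2:+1/2880 = -1/960
(3j)²=10/429 [(2 5 5; 0 0 0)], sign=+1
Σ_t [0,0]: t=0:+1/2880 = 1/2880
(3j)²=14/429 [(2 5 5; 2 -2 0)], sign=-1
⇒ 4πI² = 700/1521
I = (-1)√(700/1521/(4π)) = -0.19137248

-0.191372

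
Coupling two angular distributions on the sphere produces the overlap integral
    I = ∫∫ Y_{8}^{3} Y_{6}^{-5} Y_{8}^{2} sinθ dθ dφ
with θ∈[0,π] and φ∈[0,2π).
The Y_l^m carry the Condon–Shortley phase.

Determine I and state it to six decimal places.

Checks pass: Σm=0; 22 even; l₃=8∈[2,14].
(2·8+1)(2·6+1)(2·8+1) = 3757
Δ: 6! 10! 6! / 23! → 1/13742520792
sum: t=0:+1/41803776000 t=1:−1/435456000 t=2:+1/39813120 t=3:−1/18662400 t=4:+1/39813120 t=5:−1/435456000 t=6:+1/41803776000 = -11/1393459200
3j²(8 6 8; 0 0 0) = Δ·Π!·Σ² = 600/96577  (sign -1)
sum: t=0:+1/1244160000 t=1:−1/1492992000 = 1/7464960000
3j²(8 6 8; 3 -5 2) = Δ·Π!·Σ² = 63/96577  (sign +1)
combine: 4πI² = 3757·600/96577·63/96577 = 37800/2482597
take √, sign -1: I = -0.03480870

-0.034809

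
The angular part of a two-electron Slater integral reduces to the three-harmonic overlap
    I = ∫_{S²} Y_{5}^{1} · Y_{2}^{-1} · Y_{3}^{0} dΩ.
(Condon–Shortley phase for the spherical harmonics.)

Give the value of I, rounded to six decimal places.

-0.214318

m-sum 0 ✓  L=10 even ✓  3≤3≤7 ✓
Π(2lᵢ+1) = 11×5×7 = 385
triangle coeff Δ(5,2,3) = 1/2310
Σ_t [2,2]: t=2:+1/144 = 1/144
(3j)²=10/231 [(5 2 3; 0 0 0)], sign=-1
Σ_t [1,1]: t=1:−1/216 = -1/216
(3j)²=8/231 [(5 2 3; 1 -1 0)], sign=+1
⇒ 4πI² = 400/693
I = (-1)√(400/693/(4π)) = -0.21431790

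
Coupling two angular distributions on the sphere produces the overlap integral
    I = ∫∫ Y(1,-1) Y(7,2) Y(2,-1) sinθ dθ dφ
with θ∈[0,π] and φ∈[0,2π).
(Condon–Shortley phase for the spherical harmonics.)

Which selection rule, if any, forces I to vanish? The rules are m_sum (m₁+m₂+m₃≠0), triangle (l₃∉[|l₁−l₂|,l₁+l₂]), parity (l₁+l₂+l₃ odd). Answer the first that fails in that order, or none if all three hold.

triangle

m₁+m₂+m₃ = -1 + 2 − 1 = 0  ✓
triangle: |1−7|=6 ≤ l₃=2 ≤ 1+7=8  ✗
parity: l₁+l₂+l₃ = 10 is even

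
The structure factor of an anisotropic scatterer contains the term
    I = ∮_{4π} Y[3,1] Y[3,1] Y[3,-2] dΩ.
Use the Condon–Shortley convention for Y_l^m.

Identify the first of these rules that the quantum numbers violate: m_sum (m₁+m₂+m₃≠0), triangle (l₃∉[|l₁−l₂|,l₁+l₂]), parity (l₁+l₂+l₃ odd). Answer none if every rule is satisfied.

Σmᵢ = 0  ✓
l₃∈[|l₁−l₂|,l₁+l₂]=[0,6], have l₃=3  ✓
Σlᵢ = 9 ⇒ odd  ✗

parity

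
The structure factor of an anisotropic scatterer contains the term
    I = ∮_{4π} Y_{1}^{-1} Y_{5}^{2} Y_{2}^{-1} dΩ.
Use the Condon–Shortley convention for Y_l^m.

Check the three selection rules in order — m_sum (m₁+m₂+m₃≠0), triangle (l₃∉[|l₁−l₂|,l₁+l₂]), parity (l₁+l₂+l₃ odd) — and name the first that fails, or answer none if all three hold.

triangle

azimuthal sum: -1 + 2 − 1 = 0  ✓
4 ≤ 2 ≤ 6 (triangle on l)  ✗
L = 1 + 5 + 2 = 8 (even)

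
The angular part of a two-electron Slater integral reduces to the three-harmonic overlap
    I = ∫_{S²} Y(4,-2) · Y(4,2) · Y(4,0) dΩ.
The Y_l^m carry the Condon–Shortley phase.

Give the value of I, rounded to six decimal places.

Checks pass: Σm=0; 12 even; l₃=4∈[0,8].
(2·4+1)(2·4+1)(2·4+1) = 729
Δ: 4! 4! 4! / 13! → 1/450450
sum: t=0:+1/13824 t=1:−1/216 t=2:+1/64 t=3:−1/216 t=4:+1/13824 = 5/768
3j²(4 4 4; 0 0 0) = Δ·Π!·Σ² = 18/1001  (sign +1)
sum: t=2:+1/2304 t=3:−1/216 t=4:+1/384 = -11/6912
3j²(4 4 4; -2 2 0) = Δ·Π!·Σ² = 11/1638  (sign -1)
combine: 4πI² = 729·18/1001·11/1638 = 729/8281
take √, sign -1: I = -0.08369845

-0.083698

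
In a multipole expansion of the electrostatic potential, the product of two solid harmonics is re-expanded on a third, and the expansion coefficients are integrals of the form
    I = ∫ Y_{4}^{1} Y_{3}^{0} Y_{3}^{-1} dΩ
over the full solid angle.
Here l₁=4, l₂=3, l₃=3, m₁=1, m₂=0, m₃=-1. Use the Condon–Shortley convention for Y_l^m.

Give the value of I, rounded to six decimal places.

-0.099323

Checks pass: Σm=0; 10 even; l₃=3∈[1,7].
(2·4+1)(2·3+1)(2·3+1) = 441
Δ: 4! 4! 2! / 11! → 1/34650
sum: t=1:−1/72 t=2:+1/16 t=3:−1/72 = 5/144
3j²(4 3 3; 0 0 0) = Δ·Π!·Σ² = 2/77  (sign -1)
sum: t=1:−1/48 t=2:+1/24 t=3:−1/288 = 5/288
3j²(4 3 3; 1 0 -1) = Δ·Π!·Σ² = 5/462  (sign +1)
combine: 4πI² = 441·2/77·5/462 = 15/121
take √, sign -1: I = -0.09932258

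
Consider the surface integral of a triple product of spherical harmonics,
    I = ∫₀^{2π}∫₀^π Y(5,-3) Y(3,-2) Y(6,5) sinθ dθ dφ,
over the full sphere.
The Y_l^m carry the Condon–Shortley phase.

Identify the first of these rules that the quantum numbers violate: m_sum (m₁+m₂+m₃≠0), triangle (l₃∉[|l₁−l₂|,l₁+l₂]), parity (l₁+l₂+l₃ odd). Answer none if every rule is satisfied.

m₁+m₂+m₃ = -3 − 2 + 5 = 0  ✓
triangle: |5−3|=2 ≤ l₃=6 ≤ 5+3=8  ✓
parity: l₁+l₂+l₃ = 14 is even  ✓

none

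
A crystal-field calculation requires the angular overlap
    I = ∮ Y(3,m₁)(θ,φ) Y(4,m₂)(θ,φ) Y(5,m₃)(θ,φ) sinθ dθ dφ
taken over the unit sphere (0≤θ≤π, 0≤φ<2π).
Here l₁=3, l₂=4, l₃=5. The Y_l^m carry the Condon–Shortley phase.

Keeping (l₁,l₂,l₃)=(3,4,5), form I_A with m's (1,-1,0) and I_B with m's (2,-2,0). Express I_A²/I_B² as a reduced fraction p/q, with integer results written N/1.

Shared (l₁,l₂,l₃)=(3,4,5): N and (l;000)² cancel in I_A²/I_B².
A: Δ = 2!·4!·6!/13! = 1/180180; Racah Σ t=0..2: t=0:+1/288 t=1:−1/288 t=2:+1/5760 = 1/5760; ⇒ 3j(3 4 5; 1 -1 0)² = 1/12012, sgn -1
B: Δ = 2!·4!·6!/13! = 1/180180; Racah Σ t=0..1: t=0:+1/576 t=1:−1/2880 = 1/720; ⇒ 3j(3 4 5; 2 -2 0)² = 80/3003, sgn -1
I_A²/I_B² = (1/12012)/(80/3003) = 1/320

1/320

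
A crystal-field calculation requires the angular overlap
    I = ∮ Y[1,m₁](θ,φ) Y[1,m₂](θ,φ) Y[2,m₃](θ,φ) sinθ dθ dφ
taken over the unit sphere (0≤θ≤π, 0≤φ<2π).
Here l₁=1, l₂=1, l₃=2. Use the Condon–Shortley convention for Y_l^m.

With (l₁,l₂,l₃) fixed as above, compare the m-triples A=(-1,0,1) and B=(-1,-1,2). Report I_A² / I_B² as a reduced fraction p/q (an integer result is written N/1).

1/2

l's match ⇒ only the (l;m) 3-j factors differ between A and B.
A: triangle coeff Δ(1,1,2) = 1/30; Σ_t [0,0]: t=0:+1/2 = 1/2; (3j)²=1/10 [(1 1 2; -1 0 1)], sign=-1
B: triangle coeff Δ(1,1,2) = 1/30; Σ_t [0,0]: t=0:+1/4 = 1/4; (3j)²=1/5 [(1 1 2; -1 -1 2)], sign=+1
I_A²/I_B² = (1/10)/(1/5) = 1/2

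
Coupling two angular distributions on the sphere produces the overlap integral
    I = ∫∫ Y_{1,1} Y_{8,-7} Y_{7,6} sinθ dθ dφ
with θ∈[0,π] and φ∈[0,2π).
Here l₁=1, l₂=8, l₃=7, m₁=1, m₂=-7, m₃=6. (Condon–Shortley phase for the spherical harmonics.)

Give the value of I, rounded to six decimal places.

Checks pass: Σm=0; 16 even; l₃=7∈[7,9].
(2·1+1)(2·8+1)(2·7+1) = 765
Δ: 2! 0! 14! / 17! → 1/2040
sum: t=1:−1/25401600 = -1/25401600
3j²(1 8 7; 0 0 0) = Δ·Π!·Σ² = 8/255  (sign +1)
sum: t=0:+1/12454041600 = 1/12454041600
3j²(1 8 7; 1 -7 6) = Δ·Π!·Σ² = 7/136  (sign -1)
combine: 4πI² = 765·8/255·7/136 = 21/17
take √, sign -1: I = -0.31353083

-0.313531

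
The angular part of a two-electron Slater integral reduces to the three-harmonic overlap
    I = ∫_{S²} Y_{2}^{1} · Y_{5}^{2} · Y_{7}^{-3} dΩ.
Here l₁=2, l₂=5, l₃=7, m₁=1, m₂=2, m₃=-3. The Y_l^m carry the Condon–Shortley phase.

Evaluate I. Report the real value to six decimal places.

m-sum 0 ✓  L=14 even ✓  3≤7≤7 ✓
Π(2lᵢ+1) = 5×11×15 = 825
triangle coeff Δ(2,5,7) = 1/15015
Σ_t [0,0]: t=0:+1/57600 = 1/57600
(3j)²=21/715 [(2 5 7; 0 0 0)], sign=-1
Σ_t [0,0]: t=0:+1/181440 = 1/181440
(3j)²=32/1001 [(2 5 7; 1 2 -3)], sign=+1
⇒ 4πI² = 1440/1859
I = (-1)√(1440/1859/(4π)) = -0.24827707

-0.248277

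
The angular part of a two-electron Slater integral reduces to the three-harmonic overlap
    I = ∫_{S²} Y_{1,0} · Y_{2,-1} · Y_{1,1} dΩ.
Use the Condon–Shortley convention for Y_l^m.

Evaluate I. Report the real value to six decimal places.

Rules hold: Σm=0, L=4 even, 1≤1≤3.
N = 3·5·3 = 45
Δ = 2!·0!·2!/5! = 1/30
Racah Σ t=1..1: t=1:−1/1 = -1/1
⇒ 3j(1 2 1; 0 0 0)² = 2/15, sgn +1
Racah Σ t=1..1: t=1:−1/2 = -1/2
⇒ 3j(1 2 1; 0 -1 1)² = 1/10, sgn -1
4πI² = N·(3j₀)²·(3jₘ)² = 3/5
I = -1·√(0.6/4π) = -0.21850969

-0.218510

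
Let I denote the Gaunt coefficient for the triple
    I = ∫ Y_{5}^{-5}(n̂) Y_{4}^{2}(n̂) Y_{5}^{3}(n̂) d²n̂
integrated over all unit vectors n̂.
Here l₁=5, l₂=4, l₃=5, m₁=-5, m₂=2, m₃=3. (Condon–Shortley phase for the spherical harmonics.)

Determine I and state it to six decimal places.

-0.184127

Rules hold: Σm=0, L=14 even, 1≤5≤9.
N = 11·9·11 = 1089
Δ = 4!·6!·4!/15! = 1/3153150
Racah Σ t=0..4: t=0:+1/69120 t=1:−1/1728 t=2:+1/576 t=3:−1/1728 t=4:+1/69120 = 7/11520
⇒ 3j(5 4 5; 0 0 0)² = 2/143, sgn -1
Racah Σ t=4..4: t=4:+1/69120 = 1/69120
⇒ 3j(5 4 5; -5 2 3)² = 4/143, sgn +1
4πI² = N·(3j₀)²·(3jₘ)² = 72/169
I = -1·√(0.426036/4π) = -0.18412721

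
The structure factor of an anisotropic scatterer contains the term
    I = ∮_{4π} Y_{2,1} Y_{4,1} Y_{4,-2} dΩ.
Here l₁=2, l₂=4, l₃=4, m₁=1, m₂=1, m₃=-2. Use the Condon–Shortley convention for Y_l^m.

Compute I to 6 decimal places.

0.127700

Checks pass: Σm=0; 10 even; l₃=4∈[2,6].
(2·2+1)(2·4+1)(2·4+1) = 405
Δ: 2! 2! 6! / 11! → 1/13860
sum: t=0:+1/192 t=1:−1/36 t=2:+1/192 = -5/288
3j²(2 4 4; 0 0 0) = Δ·Π!·Σ² = 20/693  (sign -1)
sum: t=0:+1/240 t=1:−1/96 = -1/160
3j²(2 4 4; 1 1 -2) = Δ·Π!·Σ² = 27/1540  (sign -1)
combine: 4πI² = 405·20/693·27/1540 = 1215/5929
take √, sign +1: I = 0.12770047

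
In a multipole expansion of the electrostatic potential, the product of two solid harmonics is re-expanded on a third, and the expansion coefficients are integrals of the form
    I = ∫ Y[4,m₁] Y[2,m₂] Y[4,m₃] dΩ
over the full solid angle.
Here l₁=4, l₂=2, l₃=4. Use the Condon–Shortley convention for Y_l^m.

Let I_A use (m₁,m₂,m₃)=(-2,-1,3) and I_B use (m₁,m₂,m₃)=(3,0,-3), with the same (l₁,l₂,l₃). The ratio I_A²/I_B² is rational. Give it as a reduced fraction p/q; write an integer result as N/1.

l's match ⇒ only the (l;m) 3-j factors differ between A and B.
A: triangle coeff Δ(4,2,4) = 1/13860; Σ_t [0,1]: t=0:+1/1440 t=1:−1/240 = -1/288; (3j)²=5/132 [(4 2 4; -2 -1 3)], sign=+1
B: triangle coeff Δ(4,2,4) = 1/13860; Σ_t [0,1]: t=0:+1/480 t=1:−1/720 = 1/1440; (3j)²=7/1980 [(4 2 4; 3 0 -3)], sign=-1
I_A²/I_B² = (5/132)/(7/1980) = 75/7

75/7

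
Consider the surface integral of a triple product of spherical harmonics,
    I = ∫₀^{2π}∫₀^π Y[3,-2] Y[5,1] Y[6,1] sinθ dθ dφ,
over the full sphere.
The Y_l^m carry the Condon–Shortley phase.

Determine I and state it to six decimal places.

Checks pass: Σm=0; 14 even; l₃=6∈[2,8].
(2·3+1)(2·5+1)(2·6+1) = 1001
Δ: 2! 4! 8! / 15! → 1/675675
sum: t=0:+1/8640 t=1:−1/2304 t=2:+1/8640 = -7/34560
3j²(3 5 6; 0 0 0) = Δ·Π!·Σ² = 7/429  (sign -1)
sum: t=1:−1/17280 t=2:+1/6912 = 1/11520
3j²(3 5 6; -2 1 1) = Δ·Π!·Σ² = 2/143  (sign -1)
combine: 4πI² = 1001·7/429·2/143 = 98/429
take √, sign +1: I = 0.13482780

0.134828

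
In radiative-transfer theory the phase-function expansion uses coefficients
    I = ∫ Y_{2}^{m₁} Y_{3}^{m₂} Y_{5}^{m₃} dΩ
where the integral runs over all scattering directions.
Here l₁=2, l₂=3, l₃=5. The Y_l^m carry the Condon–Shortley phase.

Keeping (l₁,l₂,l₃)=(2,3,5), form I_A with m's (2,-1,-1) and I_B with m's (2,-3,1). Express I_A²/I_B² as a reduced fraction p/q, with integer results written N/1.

15/1

Shared (l₁,l₂,l₃)=(2,3,5): N and (l;000)² cancel in I_A²/I_B².
A: Δ = 0!·4!·6!/11! = 1/2310; Racah Σ t=0..0: t=0:+1/1152 = 1/1152; ⇒ 3j(2 3 5; 2 -1 -1)² = 1/154, sgn +1
B: Δ = 0!·4!·6!/11! = 1/2310; Racah Σ t=0..0: t=0:+1/17280 = 1/17280; ⇒ 3j(2 3 5; 2 -3 1)² = 1/2310, sgn +1
I_A²/I_B² = (1/154)/(1/2310) = 15/1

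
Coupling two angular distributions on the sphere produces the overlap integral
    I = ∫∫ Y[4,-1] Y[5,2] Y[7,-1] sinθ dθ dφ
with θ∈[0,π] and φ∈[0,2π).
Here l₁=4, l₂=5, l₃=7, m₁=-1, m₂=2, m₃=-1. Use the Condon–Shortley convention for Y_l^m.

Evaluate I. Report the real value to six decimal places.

m-sum 0 ✓  L=16 even ✓  1≤7≤9 ✓
Π(2lᵢ+1) = 9×11×15 = 1485
triangle coeff Δ(4,5,7) = 1/6126120
Σ_t [0,2]: t=0:+1/69120 t=1:−1/20736 t=2:+1/69120 = -1/51840
(3j)²=280/21879 [(4 5 7; 0 0 0)], sign=+1
Σ_t [0,2]: t=0:+1/1209600 t=1:−1/69120 t=2:+1/51840 = 41/7257600
(3j)²=1681/510510 [(4 5 7; -1 2 -1)], sign=+1
⇒ 4πI² = 33620/537251
I = (+1)√(33620/537251/(4π)) = 0.07056759

0.070568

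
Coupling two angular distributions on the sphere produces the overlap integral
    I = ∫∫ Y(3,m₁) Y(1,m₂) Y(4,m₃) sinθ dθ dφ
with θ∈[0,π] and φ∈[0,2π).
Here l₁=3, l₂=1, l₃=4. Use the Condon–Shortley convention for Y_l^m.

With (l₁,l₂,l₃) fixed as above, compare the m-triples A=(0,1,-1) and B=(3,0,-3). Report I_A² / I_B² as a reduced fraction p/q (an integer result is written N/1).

10/7

Same 3,1,4: normalisation and zero-m 3j drop out of the ratio.
A: Δ: 0! 6! 2! / 9! → 1/252; sum: t=0:+1/72 = 1/72; 3j²(3 1 4; 0 1 -1) = Δ·Π!·Σ² = 5/126  (sign -1)
B: Δ: 0! 6! 2! / 9! → 1/252; sum: t=0:+1/720 = 1/720; 3j²(3 1 4; 3 0 -3) = Δ·Π!·Σ² = 1/36  (sign -1)
I_A²/I_B² = (5/126)/(1/36) = 10/7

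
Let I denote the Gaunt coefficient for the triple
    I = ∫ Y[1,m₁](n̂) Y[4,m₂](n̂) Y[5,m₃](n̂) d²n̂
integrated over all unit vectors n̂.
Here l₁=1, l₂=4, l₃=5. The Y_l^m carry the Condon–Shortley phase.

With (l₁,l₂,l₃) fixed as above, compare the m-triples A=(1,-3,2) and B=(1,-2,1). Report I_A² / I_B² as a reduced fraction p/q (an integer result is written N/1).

Same 1,4,5: normalisation and zero-m 3j drop out of the ratio.
A: Δ: 0! 2! 8! / 11! → 1/495; sum: t=0:+1/10080 = 1/10080; 3j²(1 4 5; 1 -3 2) = Δ·Π!·Σ² = 1/165  (sign -1)
B: Δ: 0! 2! 8! / 11! → 1/495; sum: t=0:+1/2880 = 1/2880; 3j²(1 4 5; 1 -2 1) = Δ·Π!·Σ² = 2/165  (sign +1)
I_A²/I_B² = (1/165)/(2/165) = 1/2

1/2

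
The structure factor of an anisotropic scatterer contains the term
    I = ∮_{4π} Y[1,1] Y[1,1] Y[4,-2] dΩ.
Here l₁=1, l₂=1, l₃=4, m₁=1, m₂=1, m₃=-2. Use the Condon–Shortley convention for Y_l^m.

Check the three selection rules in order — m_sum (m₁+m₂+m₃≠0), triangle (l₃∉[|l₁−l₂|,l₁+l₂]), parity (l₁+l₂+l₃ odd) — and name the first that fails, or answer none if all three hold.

triangle

m₁+m₂+m₃ = 1 + 1 − 2 = 0  ✓
triangle: |1−1|=0 ≤ l₃=4 ≤ 1+1=2  ✗
parity: l₁+l₂+l₃ = 6 is even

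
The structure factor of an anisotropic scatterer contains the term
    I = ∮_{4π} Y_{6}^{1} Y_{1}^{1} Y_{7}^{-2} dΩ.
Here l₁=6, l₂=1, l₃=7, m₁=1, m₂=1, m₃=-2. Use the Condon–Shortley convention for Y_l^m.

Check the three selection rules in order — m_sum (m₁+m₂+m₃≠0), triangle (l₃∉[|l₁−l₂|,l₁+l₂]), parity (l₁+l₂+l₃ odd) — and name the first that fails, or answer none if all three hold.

Σmᵢ = 0  ✓
l₃∈[|l₁−l₂|,l₁+l₂]=[5,7], have l₃=7  ✓
Σlᵢ = 14 ⇒ even  ✓

none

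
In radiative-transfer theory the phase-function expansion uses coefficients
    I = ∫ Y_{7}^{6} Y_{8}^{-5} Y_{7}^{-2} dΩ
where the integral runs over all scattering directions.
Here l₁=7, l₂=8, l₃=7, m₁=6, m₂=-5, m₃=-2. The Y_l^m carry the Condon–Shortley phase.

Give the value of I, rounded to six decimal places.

0.000000

6 − 5 − 2 = -1 ≠ 0: azimuthal integral kills it; I = 0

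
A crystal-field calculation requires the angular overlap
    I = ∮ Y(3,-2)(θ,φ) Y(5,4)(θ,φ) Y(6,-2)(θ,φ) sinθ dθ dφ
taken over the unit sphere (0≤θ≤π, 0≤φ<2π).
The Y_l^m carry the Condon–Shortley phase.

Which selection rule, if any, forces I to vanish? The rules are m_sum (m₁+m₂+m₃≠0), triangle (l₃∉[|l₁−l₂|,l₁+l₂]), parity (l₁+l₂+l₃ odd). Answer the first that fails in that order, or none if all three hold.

none

Σmᵢ = 0  ✓
l₃∈[|l₁−l₂|,l₁+l₂]=[2,8], have l₃=6  ✓
Σlᵢ = 14 ⇒ even  ✓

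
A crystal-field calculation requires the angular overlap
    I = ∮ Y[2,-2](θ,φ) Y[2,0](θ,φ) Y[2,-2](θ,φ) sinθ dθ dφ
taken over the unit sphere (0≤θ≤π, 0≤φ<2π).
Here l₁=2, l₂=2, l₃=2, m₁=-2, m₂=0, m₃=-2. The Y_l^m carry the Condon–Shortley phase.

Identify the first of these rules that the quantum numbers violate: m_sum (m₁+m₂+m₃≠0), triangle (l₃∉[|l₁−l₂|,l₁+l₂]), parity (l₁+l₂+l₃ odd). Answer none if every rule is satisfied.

m_sum

azimuthal sum: -2 + 0 − 2 = -4  ✗
0 ≤ 2 ≤ 4 (triangle on l)
L = 2 + 2 + 2 = 6 (even)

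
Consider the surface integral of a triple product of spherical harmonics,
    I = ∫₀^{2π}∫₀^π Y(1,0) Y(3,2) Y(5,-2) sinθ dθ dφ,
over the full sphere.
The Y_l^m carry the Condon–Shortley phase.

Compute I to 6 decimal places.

triangle: need 2≤l₃≤4, have 5; I=0

0.000000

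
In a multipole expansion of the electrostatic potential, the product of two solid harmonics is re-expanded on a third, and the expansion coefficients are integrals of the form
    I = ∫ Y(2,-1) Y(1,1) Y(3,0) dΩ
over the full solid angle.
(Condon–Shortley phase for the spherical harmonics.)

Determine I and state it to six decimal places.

0.143048

Rules hold: Σm=0, L=6 even, 1≤3≤3.
N = 5·3·7 = 105
Δ = 0!·4!·2!/7! = 1/105
Racah Σ t=0..0: t=0:+1/4 = 1/4
⇒ 3j(2 1 3; 0 0 0)² = 3/35, sgn -1
Racah Σ t=0..0: t=0:+1/12 = 1/12
⇒ 3j(2 1 3; -1 1 0)² = 1/35, sgn -1
4πI² = N·(3j₀)²·(3jₘ)² = 9/35
I = +1·√(0.257143/4π) = 0.14304817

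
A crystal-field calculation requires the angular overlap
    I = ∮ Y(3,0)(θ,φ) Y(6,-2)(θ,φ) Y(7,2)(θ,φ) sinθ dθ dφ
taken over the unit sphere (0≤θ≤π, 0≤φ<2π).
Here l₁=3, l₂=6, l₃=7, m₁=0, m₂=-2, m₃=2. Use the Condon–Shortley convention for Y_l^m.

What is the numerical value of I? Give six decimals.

0.080527

m-sum 0 ✓  L=16 even ✓  3≤7≤9 ✓
Π(2lᵢ+1) = 7×13×15 = 1365
triangle coeff Δ(3,6,7) = 1/2042040
Σ_t [0,2]: t=0:+1/207360 t=1:−1/57600 t=2:+1/207360 = -1/129600
(3j)²=168/12155 [(3 6 7; 0 0 0)], sign=+1
Σ_t [0,2]: t=0:+1/207360 t=1:−1/120960 t=2:+1/967680 = -1/414720
(3j)²=21/4862 [(3 6 7; 0 -2 2)], sign=+1
⇒ 4πI² = 37044/454597
I = (+1)√(37044/454597/(4π)) = 0.08052685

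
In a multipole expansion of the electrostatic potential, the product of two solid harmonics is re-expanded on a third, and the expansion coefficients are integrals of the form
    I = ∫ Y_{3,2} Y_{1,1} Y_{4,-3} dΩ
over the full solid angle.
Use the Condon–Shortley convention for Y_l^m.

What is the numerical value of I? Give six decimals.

-0.282095

Checks pass: Σm=0; 8 even; l₃=4∈[2,4].
(2·3+1)(2·1+1)(2·4+1) = 189
Δ: 0! 6! 2! / 9! → 1/252
sum: t=0:+1/36 = 1/36
3j²(3 1 4; 0 0 0) = Δ·Π!·Σ² = 4/63  (sign +1)
sum: t=0:+1/240 = 1/240
3j²(3 1 4; 2 1 -3) = Δ·Π!·Σ² = 1/12  (sign -1)
combine: 4πI² = 189·4/63·1/12 = 1/1
take √, sign -1: I = -0.28209479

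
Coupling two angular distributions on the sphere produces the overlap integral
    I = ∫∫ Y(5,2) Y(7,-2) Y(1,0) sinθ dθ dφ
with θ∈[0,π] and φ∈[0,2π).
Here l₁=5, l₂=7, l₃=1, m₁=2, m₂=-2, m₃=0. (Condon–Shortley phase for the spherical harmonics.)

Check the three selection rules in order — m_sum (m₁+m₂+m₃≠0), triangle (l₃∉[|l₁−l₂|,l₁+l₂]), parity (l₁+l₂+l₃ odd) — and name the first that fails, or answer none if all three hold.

triangle

Σmᵢ = 0  ✓
l₃∈[|l₁−l₂|,l₁+l₂]=[2,12], have l₃=1  ✗
Σlᵢ = 13 ⇒ odd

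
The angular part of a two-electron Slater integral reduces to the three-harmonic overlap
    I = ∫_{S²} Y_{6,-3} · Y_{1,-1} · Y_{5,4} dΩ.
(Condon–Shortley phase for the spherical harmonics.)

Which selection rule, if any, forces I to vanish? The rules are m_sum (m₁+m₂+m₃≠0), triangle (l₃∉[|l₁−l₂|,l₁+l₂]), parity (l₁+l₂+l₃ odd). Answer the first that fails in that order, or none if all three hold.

none

Σmᵢ = 0  ✓
l₃∈[|l₁−l₂|,l₁+l₂]=[5,7], have l₃=5  ✓
Σlᵢ = 12 ⇒ even  ✓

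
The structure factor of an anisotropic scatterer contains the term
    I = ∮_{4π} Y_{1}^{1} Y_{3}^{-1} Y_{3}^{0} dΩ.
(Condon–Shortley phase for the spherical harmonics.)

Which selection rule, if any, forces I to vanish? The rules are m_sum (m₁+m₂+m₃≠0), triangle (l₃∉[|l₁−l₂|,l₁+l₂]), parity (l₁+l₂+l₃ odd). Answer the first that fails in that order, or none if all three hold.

parity

azimuthal sum: 1 − 1 + 0 = 0  ✓
2 ≤ 3 ≤ 4 (triangle on l)  ✓
L = 1 + 3 + 3 = 7 (odd)  ✗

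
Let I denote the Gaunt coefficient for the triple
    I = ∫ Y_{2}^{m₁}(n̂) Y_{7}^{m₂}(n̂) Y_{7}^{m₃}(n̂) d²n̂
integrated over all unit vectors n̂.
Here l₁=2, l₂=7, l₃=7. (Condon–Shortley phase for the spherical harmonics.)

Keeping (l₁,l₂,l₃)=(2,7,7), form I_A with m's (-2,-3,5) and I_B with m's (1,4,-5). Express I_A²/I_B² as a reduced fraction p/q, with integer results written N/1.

Same 2,7,7: normalisation and zero-m 3j drop out of the ratio.
A: Δ: 2! 2! 12! / 17! → 1/185640; sum: t=2:+1/29030400 = 1/29030400; 3j²(2 7 7; -2 -3 5) = Δ·Π!·Σ² = 99/7735  (sign +1)
B: Δ: 2! 2! 12! / 17! → 1/185640; sum: t=0:+1/79833600 t=1:−1/14515200 = -1/17740800; 3j²(2 7 7; 1 4 -5) = Δ·Π!·Σ² = 729/30940  (sign -1)
I_A²/I_B² = (99/7735)/(729/30940) = 44/81

44/81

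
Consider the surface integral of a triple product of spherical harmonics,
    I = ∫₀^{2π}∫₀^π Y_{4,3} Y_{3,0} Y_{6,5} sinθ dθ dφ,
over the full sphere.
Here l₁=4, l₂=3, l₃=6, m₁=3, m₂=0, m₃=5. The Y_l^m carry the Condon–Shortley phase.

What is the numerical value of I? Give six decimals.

Σmᵢ = 8 ≠ 0, so the φ-integral vanishes; I = 0

0.000000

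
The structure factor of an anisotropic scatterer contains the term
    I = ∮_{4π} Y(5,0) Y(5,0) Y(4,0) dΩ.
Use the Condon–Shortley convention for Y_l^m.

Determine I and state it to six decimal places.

Checks pass: Σm=0; 14 even; l₃=4∈[0,10].
(2·5+1)(2·5+1)(2·4+1) = 1089
Δ: 6! 4! 4! / 15! → 1/3153150
sum: t=1:−1/69120 t=2:+1/1728 t=3:−1/576 t=4:+1/1728 t=5:−1/69120 = -7/11520
3j²(5 5 4; 0 0 0) = Δ·Π!·Σ² = 2/143  (sign -1)
(m-triple is (0,0,0) — same symbol as above.)
combine: 4πI² = 1089·2/143·2/143 = 36/169
take √, sign +1: I = 0.13019760

0.130198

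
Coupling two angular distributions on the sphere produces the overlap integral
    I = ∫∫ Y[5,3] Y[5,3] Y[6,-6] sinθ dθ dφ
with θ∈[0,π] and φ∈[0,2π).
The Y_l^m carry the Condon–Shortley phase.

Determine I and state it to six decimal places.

m-sum 0 ✓  L=16 even ✓  0≤6≤10 ✓
Π(2lᵢ+1) = 11×11×13 = 1573
triangle coeff Δ(5,5,6) = 1/28588560
Σ_t [0,4]: t=0:+1/345600 t=1:−1/13824 t=2:+1/5184 t=3:−1/13824 t=4:+1/345600 = 7/129600
(3j)²=80/7293 [(5 5 6; 0 0 0)], sign=+1
Σ_t [2,2]: t=2:+1/2073600 = 1/2073600
(3j)²=28/1105 [(5 5 6; 3 3 -6)], sign=+1
⇒ 4πI² = 4928/11271
I = (+1)√(4928/11271/(4π)) = 0.18653022

0.186530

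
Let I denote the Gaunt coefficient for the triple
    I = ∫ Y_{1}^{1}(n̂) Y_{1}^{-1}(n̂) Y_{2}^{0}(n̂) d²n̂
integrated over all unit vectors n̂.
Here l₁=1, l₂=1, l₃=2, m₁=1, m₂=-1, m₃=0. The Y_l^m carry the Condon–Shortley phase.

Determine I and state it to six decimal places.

m-sum 0 ✓  L=4 even ✓  0≤2≤2 ✓
Π(2lᵢ+1) = 3×3×5 = 45
triangle coeff Δ(1,1,2) = 1/30
Σ_t [0,0]: t=0:+1/1 = 1/1
(3j)²=2/15 [(1 1 2; 0 0 0)], sign=+1
Σ_t [0,0]: t=0:+1/4 = 1/4
(3j)²=1/30 [(1 1 2; 1 -1 0)], sign=+1
⇒ 4πI² = 1/5
I = (+1)√(1/5/(4π)) = 0.12615663

0.126157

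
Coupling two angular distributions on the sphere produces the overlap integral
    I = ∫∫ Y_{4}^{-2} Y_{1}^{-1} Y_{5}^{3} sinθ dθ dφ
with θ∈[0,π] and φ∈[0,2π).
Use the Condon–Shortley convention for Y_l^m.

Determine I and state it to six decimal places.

m-sum 0 ✓  L=10 even ✓  3≤5≤5 ✓
Π(2lᵢ+1) = 9×3×11 = 297
triangle coeff Δ(4,1,5) = 1/495
Σ_t [0,0]: t=0:+1/576 = 1/576
(3j)²=5/99 [(4 1 5; 0 0 0)], sign=-1
Σ_t [0,0]: t=0:+1/2880 = 1/2880
(3j)²=28/495 [(4 1 5; -2 -1 3)], sign=+1
⇒ 4πI² = 28/33
I = (-1)√(28/33/(4π)) = -0.25984664

-0.259847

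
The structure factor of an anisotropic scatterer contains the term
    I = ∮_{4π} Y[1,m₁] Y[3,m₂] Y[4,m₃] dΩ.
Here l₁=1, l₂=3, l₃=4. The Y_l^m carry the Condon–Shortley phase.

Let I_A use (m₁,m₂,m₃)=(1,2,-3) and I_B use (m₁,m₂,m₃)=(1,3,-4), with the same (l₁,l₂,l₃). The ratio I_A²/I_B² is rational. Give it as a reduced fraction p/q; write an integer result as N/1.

3/4

Shared (l₁,l₂,l₃)=(1,3,4): N and (l;000)² cancel in I_A²/I_B².
A: Δ = 0!·2!·6!/9! = 1/252; Racah Σ t=0..0: t=0:+1/240 = 1/240; ⇒ 3j(1 3 4; 1 2 -3)² = 1/12, sgn -1
B: Δ = 0!·2!·6!/9! = 1/252; Racah Σ t=0..0: t=0:+1/1440 = 1/1440; ⇒ 3j(1 3 4; 1 3 -4)² = 1/9, sgn +1
I_A²/I_B² = (1/12)/(1/9) = 3/4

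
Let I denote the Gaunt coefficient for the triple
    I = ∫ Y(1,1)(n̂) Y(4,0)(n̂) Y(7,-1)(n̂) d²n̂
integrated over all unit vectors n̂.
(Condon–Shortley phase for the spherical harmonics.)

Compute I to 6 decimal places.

triangle: need 3≤l₃≤5, have 7; I=0

0.000000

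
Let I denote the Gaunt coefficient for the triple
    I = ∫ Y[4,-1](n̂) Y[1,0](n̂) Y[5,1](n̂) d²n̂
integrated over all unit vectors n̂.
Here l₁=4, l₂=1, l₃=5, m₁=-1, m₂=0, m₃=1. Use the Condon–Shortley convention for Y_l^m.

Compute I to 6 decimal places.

Rules hold: Σm=0, L=10 even, 3≤5≤5.
N = 9·3·11 = 297
Δ = 0!·8!·2!/11! = 1/495
Racah Σ t=0..0: t=0:+1/576 = 1/576
⇒ 3j(4 1 5; 0 0 0)² = 5/99, sgn -1
Racah Σ t=0..0: t=0:+1/720 = 1/720
⇒ 3j(4 1 5; -1 0 1)² = 8/165, sgn +1
4πI² = N·(3j₀)²·(3jₘ)² = 8/11
I = -1·√(0.727273/4π) = -0.24057125

-0.240571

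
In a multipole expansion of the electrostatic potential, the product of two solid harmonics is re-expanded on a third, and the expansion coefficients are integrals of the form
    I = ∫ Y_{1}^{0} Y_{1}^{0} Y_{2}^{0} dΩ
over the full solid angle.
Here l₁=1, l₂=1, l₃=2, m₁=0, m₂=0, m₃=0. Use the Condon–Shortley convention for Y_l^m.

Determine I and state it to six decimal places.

0.252313

m-sum 0 ✓  L=4 even ✓  0≤2≤2 ✓
Π(2lᵢ+1) = 3×3×5 = 45
triangle coeff Δ(1,1,2) = 1/30
Σ_t [0,0]: t=0:+1/1 = 1/1
(3j)²=2/15 [(1 1 2; 0 0 0)], sign=+1
(m-triple is (0,0,0) — same symbol as above.)
⇒ 4πI² = 4/5
I = (+1)√(4/5/(4π)) = 0.25231325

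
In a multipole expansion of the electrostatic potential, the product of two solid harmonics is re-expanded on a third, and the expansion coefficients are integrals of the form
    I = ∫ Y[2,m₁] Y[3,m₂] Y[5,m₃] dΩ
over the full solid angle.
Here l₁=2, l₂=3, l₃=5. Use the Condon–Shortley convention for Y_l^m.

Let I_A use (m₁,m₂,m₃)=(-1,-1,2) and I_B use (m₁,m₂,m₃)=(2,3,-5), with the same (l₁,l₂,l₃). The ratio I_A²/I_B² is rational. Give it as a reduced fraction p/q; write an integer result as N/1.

Shared (l₁,l₂,l₃)=(2,3,5): N and (l;000)² cancel in I_A²/I_B².
A: Δ = 0!·4!·6!/11! = 1/2310; Racah Σ t=0..0: t=0:+1/288 = 1/288; ⇒ 3j(2 3 5; -1 -1 2)² = 1/22, sgn -1
B: Δ = 0!·4!·6!/11! = 1/2310; Racah Σ t=0..0: t=0:+1/17280 = 1/17280; ⇒ 3j(2 3 5; 2 3 -5)² = 1/11, sgn +1
I_A²/I_B² = (1/22)/(1/11) = 1/2

1/2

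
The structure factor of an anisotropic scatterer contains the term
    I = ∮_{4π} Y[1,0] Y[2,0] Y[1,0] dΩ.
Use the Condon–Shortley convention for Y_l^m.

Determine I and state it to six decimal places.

0.252313

m-sum 0 ✓  L=4 even ✓  1≤1≤3 ✓
Π(2lᵢ+1) = 3×5×3 = 45
triangle coeff Δ(1,2,1) = 1/30
Σ_t [1,1]: t=1:−1/1 = -1/1
(3j)²=2/15 [(1 2 1; 0 0 0)], sign=+1
(m-triple is (0,0,0) — same symbol as above.)
⇒ 4πI² = 4/5
I = (+1)√(4/5/(4π)) = 0.25231325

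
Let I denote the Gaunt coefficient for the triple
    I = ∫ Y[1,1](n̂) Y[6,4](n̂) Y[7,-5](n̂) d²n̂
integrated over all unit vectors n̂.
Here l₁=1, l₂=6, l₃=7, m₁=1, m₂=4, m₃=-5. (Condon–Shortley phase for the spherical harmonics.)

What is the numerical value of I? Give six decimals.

-0.284256

m-sum 0 ✓  L=14 even ✓  5≤7≤7 ✓
Π(2lᵢ+1) = 3×13×15 = 585
triangle coeff Δ(1,6,7) = 1/1365
Σ_t [0,0]: t=0:+1/518400 = 1/518400
(3j)²=7/195 [(1 6 7; 0 0 0)], sign=-1
Σ_t [0,0]: t=0:+1/14515200 = 1/14515200
(3j)²=22/455 [(1 6 7; 1 4 -5)], sign=+1
⇒ 4πI² = 66/65
I = (-1)√(66/65/(4π)) = -0.28425647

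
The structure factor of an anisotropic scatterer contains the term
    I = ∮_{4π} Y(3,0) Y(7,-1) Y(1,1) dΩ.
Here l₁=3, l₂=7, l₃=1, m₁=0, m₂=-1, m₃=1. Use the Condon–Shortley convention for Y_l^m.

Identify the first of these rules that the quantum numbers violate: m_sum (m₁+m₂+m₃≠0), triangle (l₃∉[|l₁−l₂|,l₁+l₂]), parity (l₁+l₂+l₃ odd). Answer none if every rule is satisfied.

triangle

azimuthal sum: 0 − 1 + 1 = 0  ✓
4 ≤ 1 ≤ 10 (triangle on l)  ✗
L = 3 + 7 + 1 = 11 (odd)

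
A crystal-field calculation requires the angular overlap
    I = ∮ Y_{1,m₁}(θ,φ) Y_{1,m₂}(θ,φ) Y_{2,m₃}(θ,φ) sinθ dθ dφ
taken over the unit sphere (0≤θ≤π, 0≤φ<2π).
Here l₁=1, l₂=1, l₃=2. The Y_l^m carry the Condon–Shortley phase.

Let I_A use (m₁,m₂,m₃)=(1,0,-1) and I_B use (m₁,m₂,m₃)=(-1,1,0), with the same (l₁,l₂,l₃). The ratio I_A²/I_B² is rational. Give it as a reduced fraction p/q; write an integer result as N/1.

3/1

l's match ⇒ only the (l;m) 3-j factors differ between A and B.
A: triangle coeff Δ(1,1,2) = 1/30; Σ_t [0,0]: t=0:+1/2 = 1/2; (3j)²=1/10 [(1 1 2; 1 0 -1)], sign=-1
B: triangle coeff Δ(1,1,2) = 1/30; Σ_t [0,0]: t=0:+1/4 = 1/4; (3j)²=1/30 [(1 1 2; -1 1 0)], sign=+1
I_A²/I_B² = (1/10)/(1/30) = 3/1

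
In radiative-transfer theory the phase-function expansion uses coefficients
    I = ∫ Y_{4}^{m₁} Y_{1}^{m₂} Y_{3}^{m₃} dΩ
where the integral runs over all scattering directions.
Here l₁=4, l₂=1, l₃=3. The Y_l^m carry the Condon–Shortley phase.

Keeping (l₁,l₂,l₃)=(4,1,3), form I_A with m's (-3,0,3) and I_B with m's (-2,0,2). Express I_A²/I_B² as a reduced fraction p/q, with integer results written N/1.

7/12

Same 4,1,3: normalisation and zero-m 3j drop out of the ratio.
A: Δ: 2! 6! 0! / 9! → 1/252; sum: t=1:−1/720 = -1/720; 3j²(4 1 3; -3 0 3) = Δ·Π!·Σ² = 1/36  (sign -1)
B: Δ: 2! 6! 0! / 9! → 1/252; sum: t=1:−1/120 = -1/120; 3j²(4 1 3; -2 0 2) = Δ·Π!·Σ² = 1/21  (sign +1)
I_A²/I_B² = (1/36)/(1/21) = 7/12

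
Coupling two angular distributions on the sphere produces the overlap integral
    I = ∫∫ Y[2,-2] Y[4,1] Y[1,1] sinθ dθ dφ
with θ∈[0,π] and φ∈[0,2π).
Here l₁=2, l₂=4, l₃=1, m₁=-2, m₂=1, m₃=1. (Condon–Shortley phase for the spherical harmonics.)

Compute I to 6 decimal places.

|2−4|≤1≤2+4 violated ⇒ I = 0

0.000000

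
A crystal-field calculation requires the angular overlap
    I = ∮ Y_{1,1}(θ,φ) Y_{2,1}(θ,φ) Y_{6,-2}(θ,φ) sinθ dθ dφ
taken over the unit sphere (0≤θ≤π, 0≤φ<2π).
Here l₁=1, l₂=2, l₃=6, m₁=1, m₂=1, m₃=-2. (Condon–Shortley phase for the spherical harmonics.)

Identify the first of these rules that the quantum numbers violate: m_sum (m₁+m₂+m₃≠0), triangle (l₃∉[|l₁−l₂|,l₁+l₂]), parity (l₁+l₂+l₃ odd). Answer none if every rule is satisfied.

triangle

Σmᵢ = 0  ✓
l₃∈[|l₁−l₂|,l₁+l₂]=[1,3], have l₃=6  ✗
Σlᵢ = 9 ⇒ odd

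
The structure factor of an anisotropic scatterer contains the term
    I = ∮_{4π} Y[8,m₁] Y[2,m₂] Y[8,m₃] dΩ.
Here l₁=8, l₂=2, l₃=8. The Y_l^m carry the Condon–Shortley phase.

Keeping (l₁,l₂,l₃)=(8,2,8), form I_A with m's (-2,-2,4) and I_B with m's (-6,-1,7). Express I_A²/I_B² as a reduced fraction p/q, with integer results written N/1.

Shared (l₁,l₂,l₃)=(8,2,8): N and (l;000)² cancel in I_A²/I_B².
A: Δ = 2!·14!·2!/19! = 1/348840; Racah Σ t=0..0: t=0:+1/348364800 = 1/348364800; ⇒ 3j(8 2 8; -2 -2 4)² = 11/646, sgn +1
B: Δ = 2!·14!·2!/19! = 1/348840; Racah Σ t=0..1: t=0:+1/174356582400 t=1:−1/12454041600 = -1/13412044800; ⇒ 3j(8 2 8; -6 -1 7)² = 169/7752, sgn +1
I_A²/I_B² = (11/646)/(169/7752) = 132/169

132/169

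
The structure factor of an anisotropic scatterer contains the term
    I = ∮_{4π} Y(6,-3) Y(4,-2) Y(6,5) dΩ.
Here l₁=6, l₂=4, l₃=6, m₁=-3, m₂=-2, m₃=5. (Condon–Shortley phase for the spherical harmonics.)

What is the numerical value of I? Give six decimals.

Rules hold: Σm=0, L=16 even, 2≤6≤10.
N = 13·9·13 = 1521
Δ = 4!·8!·4!/17! = 1/15315300
Racah Σ t=0..4: t=0:+1/829440 t=1:−1/25920 t=2:+1/9216 t=3:−1/25920 t=4:+1/829440 = 7/207360
⇒ 3j(6 4 6; 0 0 0)² = 28/2431, sgn +1
Racah Σ t=1..2: t=1:−1/1451520 t=2:+1/483840 = 1/725760
⇒ 3j(6 4 6; -3 -2 5)² = 24/1547, sgn -1
4πI² = N·(3j₀)²·(3jₘ)² = 864/3179
I = -1·√(0.271784/4π) = -0.14706410

-0.147064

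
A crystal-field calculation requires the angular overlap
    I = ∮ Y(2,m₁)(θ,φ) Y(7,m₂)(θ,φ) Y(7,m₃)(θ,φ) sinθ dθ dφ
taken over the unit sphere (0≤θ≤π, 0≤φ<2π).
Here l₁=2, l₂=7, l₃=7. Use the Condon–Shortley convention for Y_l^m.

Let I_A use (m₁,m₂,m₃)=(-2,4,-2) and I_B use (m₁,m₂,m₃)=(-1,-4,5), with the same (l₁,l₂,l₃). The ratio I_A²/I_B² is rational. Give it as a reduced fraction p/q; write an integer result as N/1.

550/729

l's match ⇒ only the (l;m) 3-j factors differ between A and B.
A: triangle coeff Δ(2,7,7) = 1/185640; Σ_t [2,2]: t=2:+1/8709120 = 1/8709120; (3j)²=55/3094 [(2 7 7; -2 4 -2)], sign=-1
B: triangle coeff Δ(2,7,7) = 1/185640; Σ_t [1,2]: t=1:−1/14515200 t=2:+1/79833600 = -1/17740800; (3j)²=729/30940 [(2 7 7; -1 -4 5)], sign=-1
I_A²/I_B² = (55/3094)/(729/30940) = 550/729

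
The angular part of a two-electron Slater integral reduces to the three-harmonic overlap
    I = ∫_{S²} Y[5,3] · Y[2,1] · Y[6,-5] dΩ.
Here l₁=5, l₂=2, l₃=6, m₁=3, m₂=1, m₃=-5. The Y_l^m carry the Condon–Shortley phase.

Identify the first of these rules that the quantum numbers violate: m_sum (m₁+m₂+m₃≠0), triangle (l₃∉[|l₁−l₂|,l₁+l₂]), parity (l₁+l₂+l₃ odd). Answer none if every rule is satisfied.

m_sum

Σmᵢ = -1  ✗
l₃∈[|l₁−l₂|,l₁+l₂]=[3,7], have l₃=6
Σlᵢ = 13 ⇒ odd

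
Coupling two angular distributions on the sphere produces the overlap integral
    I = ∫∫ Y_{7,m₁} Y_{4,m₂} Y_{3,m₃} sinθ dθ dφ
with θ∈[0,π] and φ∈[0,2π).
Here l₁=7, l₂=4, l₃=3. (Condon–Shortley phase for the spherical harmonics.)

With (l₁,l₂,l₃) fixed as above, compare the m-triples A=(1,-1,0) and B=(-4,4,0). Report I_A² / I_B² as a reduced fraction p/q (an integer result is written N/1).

224/33

l's match ⇒ only the (l;m) 3-j factors differ between A and B.
A: triangle coeff Δ(7,4,3) = 1/45045; Σ_t [3,3]: t=3:−1/25920 = -1/25920; (3j)²=32/1287 [(7 4 3; 1 -1 0)], sign=+1
B: triangle coeff Δ(7,4,3) = 1/45045; Σ_t [8,8]: t=8:+1/1451520 = 1/1451520; (3j)²=1/273 [(7 4 3; -4 4 0)], sign=-1
I_A²/I_B² = (32/1287)/(1/273) = 224/33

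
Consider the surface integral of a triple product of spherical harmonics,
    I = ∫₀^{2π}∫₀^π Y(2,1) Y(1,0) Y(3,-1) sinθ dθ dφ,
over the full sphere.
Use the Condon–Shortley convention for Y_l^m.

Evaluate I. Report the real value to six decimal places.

-0.233597

Rules hold: Σm=0, L=6 even, 1≤3≤3.
N = 5·3·7 = 105
Δ = 0!·4!·2!/7! = 1/105
Racah Σ t=0..0: t=0:+1/4 = 1/4
⇒ 3j(2 1 3; 0 0 0)² = 3/35, sgn -1
Racah Σ t=0..0: t=0:+1/6 = 1/6
⇒ 3j(2 1 3; 1 0 -1)² = 8/105, sgn +1
4πI² = N·(3j₀)²·(3jₘ)² = 24/35
I = -1·√(0.685714/4π) = -0.23359668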